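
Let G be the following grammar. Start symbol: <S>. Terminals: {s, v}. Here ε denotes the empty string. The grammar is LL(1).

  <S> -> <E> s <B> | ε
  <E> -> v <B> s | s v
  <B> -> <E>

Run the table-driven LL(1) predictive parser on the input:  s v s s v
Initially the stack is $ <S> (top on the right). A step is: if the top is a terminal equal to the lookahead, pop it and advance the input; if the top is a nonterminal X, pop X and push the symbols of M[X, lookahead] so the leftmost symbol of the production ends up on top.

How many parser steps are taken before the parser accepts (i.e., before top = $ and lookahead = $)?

     Stack        Input        Action
  1  $ <S>        s v s s v $  expand <S> -> <E> s <B>
  2  $ <B> s <E>  s v s s v $  expand <E> -> s v
  3  $ <B> s v s  s v s s v $  match s
  4  $ <B> s v    v s s v $    match v
  5  $ <B> s      s s v $      match s
  6  $ <B>        s v $        expand <B> -> <E>
  7  $ <E>        s v $        expand <E> -> s v
  8  $ v s        s v $        match s
  9  $ v          v $          match v
Accept reached after 9 steps.

9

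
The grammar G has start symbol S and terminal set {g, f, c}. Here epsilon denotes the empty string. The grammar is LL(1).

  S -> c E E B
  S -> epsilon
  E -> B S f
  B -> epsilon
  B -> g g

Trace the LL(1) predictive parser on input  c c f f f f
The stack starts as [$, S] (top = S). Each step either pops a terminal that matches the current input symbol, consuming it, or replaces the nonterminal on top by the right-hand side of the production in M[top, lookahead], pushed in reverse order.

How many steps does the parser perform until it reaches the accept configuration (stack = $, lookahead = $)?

21

step 1: stack=$ S  input=c c f f f f $  — expand S -> c E E B
step 2: stack=$ B E E c  input=c c f f f f $  — match c
step 3: stack=$ B E E  input=c f f f f $  — expand E -> B S f
step 4: stack=$ B E f S B  input=c f f f f $  — expand B -> epsilon
step 5: stack=$ B E f S  input=c f f f f $  — expand S -> c E E B
step 6: stack=$ B E f B E E c  input=c f f f f $  — match c
step 7: stack=$ B E f B E E  input=f f f f $  — expand E -> B S f
step 8: stack=$ B E f B E f S B  input=f f f f $  — expand B -> epsilon
step 9: stack=$ B E f B E f S  input=f f f f $  — expand S -> epsilon
step 10: stack=$ B E f B E f  input=f f f f $  — match f
step 11: stack=$ B E f B E  input=f f f $  — expand E -> B S f
step 12: stack=$ B E f B f S B  input=f f f $  — expand B -> epsilon
step 13: stack=$ B E f B f S  input=f f f $  — expand S -> epsilon
step 14: stack=$ B E f B f  input=f f f $  — match f
step 15: stack=$ B E f B  input=f f $  — expand B -> epsilon
step 16: stack=$ B E f  input=f f $  — match f
step 17: stack=$ B E  input=f $  — expand E -> B S f
step 18: stack=$ B f S B  input=f $  — expand B -> epsilon
step 19: stack=$ B f S  input=f $  — expand S -> epsilon
step 20: stack=$ B f  input=f $  — match f
step 21: stack=$ B  input=$  — expand B -> epsilon
Accept reached after 21 steps.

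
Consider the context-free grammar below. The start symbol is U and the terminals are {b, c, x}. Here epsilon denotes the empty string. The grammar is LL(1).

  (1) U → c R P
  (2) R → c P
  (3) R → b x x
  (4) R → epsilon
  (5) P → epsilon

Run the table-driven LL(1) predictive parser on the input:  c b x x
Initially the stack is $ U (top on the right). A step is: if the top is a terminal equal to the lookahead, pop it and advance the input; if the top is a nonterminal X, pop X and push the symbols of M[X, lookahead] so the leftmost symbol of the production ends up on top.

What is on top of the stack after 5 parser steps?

x

step 1: stack=$ U  input=c b x x $  — expand U → c R P
step 2: stack=$ P R c  input=c b x x $  — match c
step 3: stack=$ P R  input=b x x $  — expand R → b x x
step 4: stack=$ P x x b  input=b x x $  — match b
step 5: stack=$ P x x  input=x x $  — match x
Stack after step 5: $ P x (top = x).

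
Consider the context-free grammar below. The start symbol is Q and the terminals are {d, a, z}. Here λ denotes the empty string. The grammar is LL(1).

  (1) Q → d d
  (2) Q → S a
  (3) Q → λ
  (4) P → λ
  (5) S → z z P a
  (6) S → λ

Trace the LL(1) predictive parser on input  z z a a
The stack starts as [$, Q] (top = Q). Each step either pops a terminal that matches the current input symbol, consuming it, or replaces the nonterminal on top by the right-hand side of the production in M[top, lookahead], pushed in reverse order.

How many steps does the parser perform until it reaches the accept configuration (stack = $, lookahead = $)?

7

     Stack        Input      Action
  1  $ Q          z z a a $  expand Q → S a
  2  $ a S        z z a a $  expand S → z z P a
  3  $ a a P z z  z z a a $  match z
  4  $ a a P z    z a a $    match z
  5  $ a a P      a a $      expand P → λ
  6  $ a a        a a $      match a
  7  $ a          a $        match a
Accept reached after 7 steps.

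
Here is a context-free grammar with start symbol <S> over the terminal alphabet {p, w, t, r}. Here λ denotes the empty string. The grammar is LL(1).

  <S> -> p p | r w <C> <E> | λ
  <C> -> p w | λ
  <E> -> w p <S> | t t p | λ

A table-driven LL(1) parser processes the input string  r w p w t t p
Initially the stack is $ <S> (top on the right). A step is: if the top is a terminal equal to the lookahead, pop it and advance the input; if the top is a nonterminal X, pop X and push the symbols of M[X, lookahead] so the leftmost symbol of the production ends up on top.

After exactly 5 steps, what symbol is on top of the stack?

step 1: stack=$ <S>  input=r w p w t t p $  — expand <S> -> r w <C> <E>
step 2: stack=$ <E> <C> w r  input=r w p w t t p $  — match r
step 3: stack=$ <E> <C> w  input=w p w t t p $  — match w
step 4: stack=$ <E> <C>  input=p w t t p $  — expand <C> -> p w
step 5: stack=$ <E> w p  input=p w t t p $  — match p
Stack after step 5: $ <E> w (top = w).

w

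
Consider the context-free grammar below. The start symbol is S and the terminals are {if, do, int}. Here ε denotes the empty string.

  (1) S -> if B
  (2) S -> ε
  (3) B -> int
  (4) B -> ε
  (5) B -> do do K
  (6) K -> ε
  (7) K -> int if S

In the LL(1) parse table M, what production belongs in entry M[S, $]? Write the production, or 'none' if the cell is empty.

S -> ε

FIRST(S): from S->if B we get {if}; from S->ε we get {ε}. So FIRST(S) = {ε, if}.
FIRST(B): from B->int we get {int}; from B->ε we get {ε}; from B->do do K we get {do}. So FIRST(B) = {ε, do, int}.
FIRST(K): from K->ε we get {ε}; from K->int if S we get {int}. So FIRST(K) = {ε, int}.
FOLLOW(S) includes $ since S is the start symbol.
FOLLOW(S): in K->int if S, the suffix after S is empty, so FOLLOW(S) ⊇ FOLLOW(K) = {$}. Thus FOLLOW(S) = {$}.
FOLLOW(K): in B->do do K, the suffix after K is empty, so FOLLOW(K) ⊇ FOLLOW(B) = {$}. Thus FOLLOW(K) = {$}.
For S -> if B: FIRST(if B) = {if}, so it goes in M[S, t] for t ∈ {if}.
For S -> ε: FIRST(ε) = {ε}, so it goes in M[S, t] for t ∈ {}; since ε ∈ FIRST, also for every t ∈ FOLLOW(S) = {$}.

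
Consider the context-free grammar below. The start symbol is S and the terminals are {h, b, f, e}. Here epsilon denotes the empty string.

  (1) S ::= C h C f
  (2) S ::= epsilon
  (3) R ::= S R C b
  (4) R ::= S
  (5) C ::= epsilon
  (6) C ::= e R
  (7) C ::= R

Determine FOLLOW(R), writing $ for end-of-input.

{b, e, f, h}

FIRST(S) = {epsilon, b, e, h}  (via C h C f)
FIRST(R) = {epsilon, b, e, h}  (via S R C b, S)
FIRST(C) = {epsilon, b, e, h}  (via R)
FOLLOW(S) includes $ since S is the start symbol.
FOLLOW(C): in S::=C h C f (occurrence 1), C is followed by h C f with FIRST {h}; in S::=C h C f (occurrence 2), C is followed by f with FIRST {f}; in R::=S R C b, C is followed by b with FIRST {b}. Thus FOLLOW(C) = {b, f, h}.
FOLLOW(R): in R::=S R C b, R is followed by C b with FIRST {b, e, h}; in C::=e R, the suffix after R is empty, so FOLLOW(R) ⊇ FOLLOW(C) = {b, f, h}; in C::=R, the suffix after R is empty, so FOLLOW(R) ⊇ FOLLOW(C) = {b, f, h}. Thus FOLLOW(R) = {b, e, f, h}.
FOLLOW(S): in R::=S R C b, S is followed by R C b with FIRST {b, e, h}; in R::=S, the suffix after S is empty, so FOLLOW(S) ⊇ FOLLOW(R) = {b, e, f, h}. Thus FOLLOW(S) = {$, b, e, f, h}.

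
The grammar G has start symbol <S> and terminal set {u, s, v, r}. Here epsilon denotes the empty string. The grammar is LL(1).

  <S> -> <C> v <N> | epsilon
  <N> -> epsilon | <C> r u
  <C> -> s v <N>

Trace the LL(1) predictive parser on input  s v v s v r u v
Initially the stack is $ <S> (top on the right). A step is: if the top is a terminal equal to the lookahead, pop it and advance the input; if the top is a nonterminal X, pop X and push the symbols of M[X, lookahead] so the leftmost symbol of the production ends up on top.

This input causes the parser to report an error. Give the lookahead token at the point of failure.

v

      Stack            Input              Action
   1  $ <S>            s v v s v r u v $  expand <S> -> <C> v <N>
   2  $ <N> v <C>      s v v s v r u v $  expand <C> -> s v <N>
   3  $ <N> v <N> v s  s v v s v r u v $  match s
   4  $ <N> v <N> v    v v s v r u v $    match v
   5  $ <N> v <N>      v s v r u v $      expand <N> -> epsilon
   6  $ <N> v          v s v r u v $      match v
   7  $ <N>            s v r u v $        expand <N> -> <C> r u
   8  $ u r <C>        s v r u v $        expand <C> -> s v <N>
   9  $ u r <N> v s    s v r u v $        match s
  10  $ u r <N> v      v r u v $          match v
  11  $ u r <N>        r u v $            expand <N> -> epsilon
  12  $ u r            r u v $            match r
  13  $ u              u v $              match u
  14  $                v $                error: stack empty but input remains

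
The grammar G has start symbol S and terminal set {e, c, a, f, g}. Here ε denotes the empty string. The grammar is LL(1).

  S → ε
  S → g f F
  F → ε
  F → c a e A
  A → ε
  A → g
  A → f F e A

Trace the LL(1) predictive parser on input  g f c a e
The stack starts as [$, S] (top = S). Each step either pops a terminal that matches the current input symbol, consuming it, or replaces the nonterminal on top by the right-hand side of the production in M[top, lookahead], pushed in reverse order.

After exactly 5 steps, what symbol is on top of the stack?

a

step 1: stack=$ S  input=g f c a e $  — expand S → g f F
step 2: stack=$ F f g  input=g f c a e $  — match g
step 3: stack=$ F f  input=f c a e $  — match f
step 4: stack=$ F  input=c a e $  — expand F → c a e A
step 5: stack=$ A e a c  input=c a e $  — match c
Stack after step 5: $ A e a (top = a).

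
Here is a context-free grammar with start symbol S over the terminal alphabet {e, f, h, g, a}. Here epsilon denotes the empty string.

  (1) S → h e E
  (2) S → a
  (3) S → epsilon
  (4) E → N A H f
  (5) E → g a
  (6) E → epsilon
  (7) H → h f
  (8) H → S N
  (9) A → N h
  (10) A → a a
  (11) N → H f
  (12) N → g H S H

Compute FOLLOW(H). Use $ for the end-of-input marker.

FIRST(S) = {epsilon, a, h}
FIRST(E) = {epsilon, a, g, h}  (via N A H f)
FIRST(H) = {a, g, h}  (via S N)
FIRST(N) = {a, g, h}  (via H f)
FIRST(A) = {a, g, h}  (via N h)
FOLLOW(S) includes $ since S is the start symbol.
FOLLOW(S): in H→S N, S is followed by N with FIRST {a, g, h}; in N→g H S H, S is followed by H with FIRST {a, g, h}. Thus FOLLOW(S) = {$, a, g, h}.
FOLLOW(E): in S→h e E, the suffix after E is empty, so FOLLOW(E) ⊇ FOLLOW(S) = {$, a, g, h}. Thus FOLLOW(E) = {$, a, g, h}.
FOLLOW(A): in E→N A H f, A is followed by H f with FIRST {a, g, h}. Thus FOLLOW(A) = {a, g, h}.
FOLLOW(H): in E→N A H f, H is followed by f with FIRST {f}; in N→H f, H is followed by f with FIRST {f}; in N→g H S H (occurrence 1), H is followed by S H with FIRST {a, g, h}; in N→g H S H (occurrence 2), the suffix after H is empty, so FOLLOW(H) ⊇ FOLLOW(N) = {a, f, g, h}. Thus FOLLOW(H) = {a, f, g, h}.
FOLLOW(N): in E→N A H f, N is followed by A H f with FIRST {a, g, h}; in H→S N, the suffix after N is empty, so FOLLOW(N) ⊇ FOLLOW(H) = {a, f, g, h}; in A→N h, N is followed by h with FIRST {h}. Thus FOLLOW(N) = {a, f, g, h}.

{a, f, g, h}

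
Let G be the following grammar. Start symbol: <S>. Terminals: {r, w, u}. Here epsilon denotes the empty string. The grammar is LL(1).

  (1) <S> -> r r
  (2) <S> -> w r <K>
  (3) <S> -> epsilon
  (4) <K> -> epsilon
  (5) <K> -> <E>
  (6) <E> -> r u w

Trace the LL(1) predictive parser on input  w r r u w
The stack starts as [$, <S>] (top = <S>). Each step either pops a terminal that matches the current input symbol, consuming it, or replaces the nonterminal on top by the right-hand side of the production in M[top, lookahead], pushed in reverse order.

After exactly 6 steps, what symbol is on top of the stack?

u

     Stack      Input        Action
  1  $ <S>      w r r u w $  expand <S> -> w r <K>
  2  $ <K> r w  w r r u w $  match w
  3  $ <K> r    r r u w $    match r
  4  $ <K>      r u w $      expand <K> -> <E>
  5  $ <E>      r u w $      expand <E> -> r u w
  6  $ w u r    r u w $      match r
Stack after step 6: $ w u (top = u).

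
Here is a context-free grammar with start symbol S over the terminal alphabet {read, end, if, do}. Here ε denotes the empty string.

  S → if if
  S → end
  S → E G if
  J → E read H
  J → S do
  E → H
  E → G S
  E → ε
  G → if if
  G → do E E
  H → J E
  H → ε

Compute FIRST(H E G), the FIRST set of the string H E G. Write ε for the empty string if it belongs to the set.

FIRST(G): from G→if if we get {if}; from G→do E E we get {do}. So FIRST(G) = {do, if}.
FIRST(S): from S→if if we get {if}; from S→end we get {end}; from S→E G if we get {do, end, if, read}. So FIRST(S) = {do, end, if, read}.
FIRST(J): from J→E read H we get {do, end, if, read}; from J→S do we get {do, end, if, read}. So FIRST(J) = {do, end, if, read}.
FIRST(H): from H→J E we get {do, end, if, read}; from H→ε we get {ε}. So FIRST(H) = {ε, do, end, if, read}.
FIRST(E): from E→H we get {ε, do, end, if, read}; from E→G S we get {do, if}; from E→ε we get {ε}. So FIRST(E) = {ε, do, end, if, read}.
FIRST(H E G): take FIRST of each symbol in turn, carrying on past any symbol whose FIRST contains ε; result {do, end, if, read}.

{do, end, if, read}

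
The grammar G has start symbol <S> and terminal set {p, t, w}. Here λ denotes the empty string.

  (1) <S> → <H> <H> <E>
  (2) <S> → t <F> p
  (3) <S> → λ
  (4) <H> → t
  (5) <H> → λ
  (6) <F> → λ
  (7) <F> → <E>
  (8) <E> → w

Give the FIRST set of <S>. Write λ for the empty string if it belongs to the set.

FIRST(<H>): from <H>→t we get {t}; from <H>→λ we get {λ}. So FIRST(<H>) = {λ, t}.
FIRST(<E>): from <E>→w we get {w}. So FIRST(<E>) = {w}.
FIRST(<S>): from <S>→<H> <H> <E> we get {t, w}; from <S>→t <F> p we get {t}; from <S>→λ we get {λ}. So FIRST(<S>) = {λ, t, w}.
FIRST(<F>): from <F>→λ we get {λ}; from <F>→<E> we get {w}. So FIRST(<F>) = {λ, w}.

{λ, t, w}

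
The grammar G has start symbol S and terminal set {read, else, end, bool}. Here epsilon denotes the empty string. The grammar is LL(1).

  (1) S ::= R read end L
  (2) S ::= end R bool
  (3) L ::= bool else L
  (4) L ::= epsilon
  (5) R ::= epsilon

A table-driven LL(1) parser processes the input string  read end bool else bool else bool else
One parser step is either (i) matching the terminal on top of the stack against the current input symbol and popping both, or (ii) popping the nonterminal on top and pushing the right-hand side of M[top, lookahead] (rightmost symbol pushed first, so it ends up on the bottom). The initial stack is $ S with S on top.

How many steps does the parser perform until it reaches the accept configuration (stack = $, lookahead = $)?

14

step 1: stack=$ S  input=read end bool else bool else bool else $  — expand S ::= R read end L
step 2: stack=$ L end read R  input=read end bool else bool else bool else $  — expand R ::= epsilon
step 3: stack=$ L end read  input=read end bool else bool else bool else $  — match read
step 4: stack=$ L end  input=end bool else bool else bool else $  — match end
step 5: stack=$ L  input=bool else bool else bool else $  — expand L ::= bool else L
step 6: stack=$ L else bool  input=bool else bool else bool else $  — match bool
step 7: stack=$ L else  input=else bool else bool else $  — match else
step 8: stack=$ L  input=bool else bool else $  — expand L ::= bool else L
step 9: stack=$ L else bool  input=bool else bool else $  — match bool
step 10: stack=$ L else  input=else bool else $  — match else
step 11: stack=$ L  input=bool else $  — expand L ::= bool else L
step 12: stack=$ L else bool  input=bool else $  — match bool
step 13: stack=$ L else  input=else $  — match else
step 14: stack=$ L  input=$  — expand L ::= epsilon
Accept reached after 14 steps.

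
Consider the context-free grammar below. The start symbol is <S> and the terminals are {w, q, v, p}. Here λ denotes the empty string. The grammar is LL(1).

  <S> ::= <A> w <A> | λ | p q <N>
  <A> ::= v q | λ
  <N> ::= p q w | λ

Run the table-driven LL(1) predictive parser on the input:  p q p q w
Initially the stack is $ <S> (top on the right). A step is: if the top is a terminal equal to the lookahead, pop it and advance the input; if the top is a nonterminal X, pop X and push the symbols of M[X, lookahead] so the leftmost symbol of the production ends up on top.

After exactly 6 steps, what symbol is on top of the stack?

w

     Stack      Input        Action
  1  $ <S>      p q p q w $  expand <S> ::= p q <N>
  2  $ <N> q p  p q p q w $  match p
  3  $ <N> q    q p q w $    match q
  4  $ <N>      p q w $      expand <N> ::= p q w
  5  $ w q p    p q w $      match p
  6  $ w q      q w $        match q
Stack after step 6: $ w (top = w).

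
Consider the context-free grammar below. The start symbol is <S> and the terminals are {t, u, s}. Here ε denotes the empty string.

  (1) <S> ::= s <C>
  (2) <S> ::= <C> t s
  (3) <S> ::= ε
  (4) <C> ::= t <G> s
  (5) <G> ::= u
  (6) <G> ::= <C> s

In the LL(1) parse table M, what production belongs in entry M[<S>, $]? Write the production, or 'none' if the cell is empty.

FIRST(<C>) = {t}
FIRST(<S>) = {ε, s, t}  (via <C> t s)
FIRST(<G>) = {t, u}  (via <C> s)
FOLLOW(<S>) includes $ since <S> is the start symbol.
FOLLOW(<S>): <S> appears on no right-hand side. Thus FOLLOW(<S>) = {$}.
For <S> ::= s <C>: FIRST(s <C>) = {s}, so it goes in M[<S>, t] for t ∈ {s}.
For <S> ::= <C> t s: FIRST(<C> t s) = {t}, so it goes in M[<S>, t] for t ∈ {t}.
For <S> ::= ε: FIRST(ε) = {ε}, so it goes in M[<S>, t] for t ∈ {}; since ε ∈ FIRST, also for every t ∈ FOLLOW(<S>) = {$}.

<S> ::= ε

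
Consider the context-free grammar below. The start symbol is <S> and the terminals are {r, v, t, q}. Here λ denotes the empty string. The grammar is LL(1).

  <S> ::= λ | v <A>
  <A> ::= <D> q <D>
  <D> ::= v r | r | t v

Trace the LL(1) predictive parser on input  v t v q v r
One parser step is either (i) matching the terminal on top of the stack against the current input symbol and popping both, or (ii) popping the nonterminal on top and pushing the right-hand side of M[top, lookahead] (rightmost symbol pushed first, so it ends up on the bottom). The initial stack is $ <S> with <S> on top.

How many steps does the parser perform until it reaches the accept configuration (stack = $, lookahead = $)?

10

step 1: stack=$ <S>  input=v t v q v r $  — expand <S> ::= v <A>
step 2: stack=$ <A> v  input=v t v q v r $  — match v
step 3: stack=$ <A>  input=t v q v r $  — expand <A> ::= <D> q <D>
step 4: stack=$ <D> q <D>  input=t v q v r $  — expand <D> ::= t v
step 5: stack=$ <D> q v t  input=t v q v r $  — match t
step 6: stack=$ <D> q v  input=v q v r $  — match v
step 7: stack=$ <D> q  input=q v r $  — match q
step 8: stack=$ <D>  input=v r $  — expand <D> ::= v r
step 9: stack=$ r v  input=v r $  — match v
step 10: stack=$ r  input=r $  — match r
Accept reached after 10 steps.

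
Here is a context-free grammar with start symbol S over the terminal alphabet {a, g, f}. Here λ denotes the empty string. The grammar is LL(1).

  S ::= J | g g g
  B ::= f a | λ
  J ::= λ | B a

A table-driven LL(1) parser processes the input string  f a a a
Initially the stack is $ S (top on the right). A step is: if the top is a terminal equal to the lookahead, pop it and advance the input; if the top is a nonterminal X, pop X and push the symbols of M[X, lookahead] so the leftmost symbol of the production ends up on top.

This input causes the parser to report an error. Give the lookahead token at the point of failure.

     Stack    Input      Action
  1  $ S      f a a a $  expand S ::= J
  2  $ J      f a a a $  expand J ::= B a
  3  $ a B    f a a a $  expand B ::= f a
  4  $ a a f  f a a a $  match f
  5  $ a a    a a a $    match a
  6  $ a      a a $      match a
  7  $        a $        error: stack empty but input remains

a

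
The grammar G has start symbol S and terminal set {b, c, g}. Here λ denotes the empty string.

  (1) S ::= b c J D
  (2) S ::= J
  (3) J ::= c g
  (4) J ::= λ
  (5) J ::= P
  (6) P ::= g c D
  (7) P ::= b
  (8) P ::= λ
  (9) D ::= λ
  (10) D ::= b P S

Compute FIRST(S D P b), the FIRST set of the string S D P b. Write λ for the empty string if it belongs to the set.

FIRST(P) = {λ, b, g}
FIRST(D) = {λ, b}
FIRST(J) = {λ, b, c, g}  (via P)
FIRST(S) = {λ, b, c, g}  (via J)
FIRST(S D P b): take FIRST of each symbol in turn, carrying on past any symbol whose FIRST contains λ; result {b, c, g}.

{b, c, g}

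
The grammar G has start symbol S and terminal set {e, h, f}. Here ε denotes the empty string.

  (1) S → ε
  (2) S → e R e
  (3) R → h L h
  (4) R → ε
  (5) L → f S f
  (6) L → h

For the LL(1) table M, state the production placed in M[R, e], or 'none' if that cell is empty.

R → ε

FIRST(S) = {ε, e}
FIRST(R) = {ε, h}
FIRST(L) = {f, h}
FOLLOW(S) includes $ since S is the start symbol.
FOLLOW(R): in S→e R e, R is followed by e with FIRST {e}. Thus FOLLOW(R) = {e}.
For R → h L h: FIRST(h L h) = {h}, so it goes in M[R, t] for t ∈ {h}.
For R → ε: FIRST(ε) = {ε}, so it goes in M[R, t] for t ∈ {}; since ε ∈ FIRST, also for every t ∈ FOLLOW(R) = {e}.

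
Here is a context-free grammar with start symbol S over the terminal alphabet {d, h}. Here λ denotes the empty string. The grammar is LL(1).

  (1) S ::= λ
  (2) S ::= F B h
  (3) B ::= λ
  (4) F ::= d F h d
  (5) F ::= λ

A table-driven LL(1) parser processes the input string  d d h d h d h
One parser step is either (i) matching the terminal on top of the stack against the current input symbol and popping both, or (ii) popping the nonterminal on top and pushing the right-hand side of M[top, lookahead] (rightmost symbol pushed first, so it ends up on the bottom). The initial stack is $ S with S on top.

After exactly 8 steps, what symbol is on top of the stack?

h

     Stack              Input            Action
  1  $ S                d d h d h d h $  expand S ::= F B h
  2  $ h B F            d d h d h d h $  expand F ::= d F h d
  3  $ h B d h F d      d d h d h d h $  match d
  4  $ h B d h F        d h d h d h $    expand F ::= d F h d
  5  $ h B d h d h F d  d h d h d h $    match d
  6  $ h B d h d h F    h d h d h $      expand F ::= λ
  7  $ h B d h d h      h d h d h $      match h
  8  $ h B d h d        d h d h $        match d
Stack after step 8: $ h B d h (top = h).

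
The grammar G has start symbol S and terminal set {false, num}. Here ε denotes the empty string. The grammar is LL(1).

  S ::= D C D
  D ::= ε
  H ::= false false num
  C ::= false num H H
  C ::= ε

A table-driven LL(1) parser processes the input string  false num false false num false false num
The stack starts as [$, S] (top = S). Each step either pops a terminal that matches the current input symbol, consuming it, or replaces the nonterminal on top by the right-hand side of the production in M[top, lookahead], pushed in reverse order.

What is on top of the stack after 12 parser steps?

num

step 1: stack=$ S  input=false num false false num false false num $  — expand S ::= D C D
step 2: stack=$ D C D  input=false num false false num false false num $  — expand D ::= ε
step 3: stack=$ D C  input=false num false false num false false num $  — expand C ::= false num H H
step 4: stack=$ D H H num false  input=false num false false num false false num $  — match false
step 5: stack=$ D H H num  input=num false false num false false num $  — match num
step 6: stack=$ D H H  input=false false num false false num $  — expand H ::= false false num
step 7: stack=$ D H num false false  input=false false num false false num $  — match false
step 8: stack=$ D H num false  input=false num false false num $  — match false
step 9: stack=$ D H num  input=num false false num $  — match num
step 10: stack=$ D H  input=false false num $  — expand H ::= false false num
step 11: stack=$ D num false false  input=false false num $  — match false
step 12: stack=$ D num false  input=false num $  — match false
Stack after step 12: $ D num (top = num).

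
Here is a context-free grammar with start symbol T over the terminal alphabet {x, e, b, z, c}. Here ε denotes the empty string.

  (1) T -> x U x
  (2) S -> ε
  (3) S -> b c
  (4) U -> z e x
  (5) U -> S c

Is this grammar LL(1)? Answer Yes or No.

FIRST(T) = {x}
FIRST(S) = {ε, b}
FIRST(U) = {b, c, z}
FOLLOW(T) = {$}
FOLLOW(S) = {c}
FOLLOW(U) = {x}
Each cell of M receives at most one production.

Yes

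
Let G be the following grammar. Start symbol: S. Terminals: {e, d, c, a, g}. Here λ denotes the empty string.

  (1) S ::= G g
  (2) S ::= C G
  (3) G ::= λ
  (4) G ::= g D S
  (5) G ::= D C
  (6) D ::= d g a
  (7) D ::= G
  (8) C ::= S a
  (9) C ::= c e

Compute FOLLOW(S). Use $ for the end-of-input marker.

FIRST(S): from S::=G g we get {c, d, g}; from S::=C G we get {c, d, g}. So FIRST(S) = {c, d, g}.
FIRST(C): from C::=S a we get {c, d, g}; from C::=c e we get {c}. So FIRST(C) = {c, d, g}.
FIRST(G): from G::=λ we get {λ}; from G::=g D S we get {g}; from G::=D C we get {c, d, g}. So FIRST(G) = {λ, c, d, g}.
FIRST(D): from D::=d g a we get {d}; from D::=G we get {λ, c, d, g}. So FIRST(D) = {λ, c, d, g}.
FOLLOW(S) includes $ since S is the start symbol.
FOLLOW(D): in G::=g D S, D is followed by S with FIRST {c, d, g}; in G::=D C, D is followed by C with FIRST {c, d, g}. Thus FOLLOW(D) = {c, d, g}.
FOLLOW(S): in G::=g D S, the suffix after S is empty, so FOLLOW(S) ⊇ FOLLOW(G) = {$, a, c, d, g}; in C::=S a, S is followed by a with FIRST {a}. Thus FOLLOW(S) = {$, a, c, d, g}.
FOLLOW(G): in S::=G g, G is followed by g with FIRST {g}; in S::=C G, the suffix after G is empty, so FOLLOW(G) ⊇ FOLLOW(S) = {$, a, c, d, g}; in D::=G, the suffix after G is empty, so FOLLOW(G) ⊇ FOLLOW(D) = {c, d, g}. Thus FOLLOW(G) = {$, a, c, d, g}.
FOLLOW(C): in S::=C G, C is followed by G with FIRST {λ, c, d, g}; in S::=C G, the suffix after C is nullable, so FOLLOW(C) ⊇ FOLLOW(S) = {$, a, c, d, g}; in G::=D C, the suffix after C is empty, so FOLLOW(C) ⊇ FOLLOW(G) = {$, a, c, d, g}. Thus FOLLOW(C) = {$, a, c, d, g}.

{$, a, c, d, g}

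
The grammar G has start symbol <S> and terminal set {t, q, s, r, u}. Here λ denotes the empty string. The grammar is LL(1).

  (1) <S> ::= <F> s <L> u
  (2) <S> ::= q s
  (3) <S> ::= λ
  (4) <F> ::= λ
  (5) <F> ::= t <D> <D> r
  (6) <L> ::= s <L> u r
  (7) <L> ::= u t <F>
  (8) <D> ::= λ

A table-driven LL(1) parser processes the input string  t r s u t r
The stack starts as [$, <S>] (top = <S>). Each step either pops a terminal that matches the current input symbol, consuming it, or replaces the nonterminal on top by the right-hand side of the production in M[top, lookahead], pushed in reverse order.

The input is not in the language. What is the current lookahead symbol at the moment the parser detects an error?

      Stack                  Input          Action
   1  $ <S>                  t r s u t r $  expand <S> ::= <F> s <L> u
   2  $ u <L> s <F>          t r s u t r $  expand <F> ::= t <D> <D> r
   3  $ u <L> s r <D> <D> t  t r s u t r $  match t
   4  $ u <L> s r <D> <D>    r s u t r $    expand <D> ::= λ
   5  $ u <L> s r <D>        r s u t r $    expand <D> ::= λ
   6  $ u <L> s r            r s u t r $    match r
   7  $ u <L> s              s u t r $      match s
   8  $ u <L>                u t r $        expand <L> ::= u t <F>
   9  $ u <F> t u            u t r $        match u
  10  $ u <F> t              t r $          match t
  11  $ u <F>                r $            error: M[<F>, r] is empty

r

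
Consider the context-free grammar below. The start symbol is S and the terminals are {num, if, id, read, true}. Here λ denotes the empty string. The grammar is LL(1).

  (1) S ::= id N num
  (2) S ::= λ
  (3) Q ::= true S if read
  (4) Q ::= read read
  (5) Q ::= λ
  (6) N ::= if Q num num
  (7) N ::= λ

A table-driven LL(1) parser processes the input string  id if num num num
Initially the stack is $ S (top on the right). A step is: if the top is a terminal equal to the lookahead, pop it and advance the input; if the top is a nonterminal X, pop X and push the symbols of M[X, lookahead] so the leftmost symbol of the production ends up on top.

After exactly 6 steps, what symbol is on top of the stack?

     Stack               Input                Action
  1  $ S                 id if num num num $  expand S ::= id N num
  2  $ num N id          id if num num num $  match id
  3  $ num N             if num num num $     expand N ::= if Q num num
  4  $ num num num Q if  if num num num $     match if
  5  $ num num num Q     num num num $        expand Q ::= λ
  6  $ num num num       num num num $        match num
Stack after step 6: $ num num (top = num).

num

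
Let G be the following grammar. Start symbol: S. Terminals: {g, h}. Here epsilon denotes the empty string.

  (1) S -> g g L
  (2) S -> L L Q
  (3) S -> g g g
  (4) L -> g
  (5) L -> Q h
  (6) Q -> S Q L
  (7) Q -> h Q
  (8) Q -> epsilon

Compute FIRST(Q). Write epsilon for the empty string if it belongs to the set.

FIRST(S) = {g, h}  (via L L Q)
FIRST(Q) = {epsilon, g, h}  (via S Q L)
FIRST(L) = {g, h}  (via Q h)

{epsilon, g, h}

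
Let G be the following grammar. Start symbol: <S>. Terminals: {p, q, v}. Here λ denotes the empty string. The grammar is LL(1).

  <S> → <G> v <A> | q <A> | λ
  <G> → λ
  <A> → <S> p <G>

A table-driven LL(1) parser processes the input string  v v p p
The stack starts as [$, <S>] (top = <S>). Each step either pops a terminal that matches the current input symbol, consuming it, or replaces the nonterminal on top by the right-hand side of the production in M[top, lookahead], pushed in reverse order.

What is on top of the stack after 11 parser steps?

p

      Stack              Input      Action
   1  $ <S>              v v p p $  expand <S> → <G> v <A>
   2  $ <A> v <G>        v v p p $  expand <G> → λ
   3  $ <A> v            v v p p $  match v
   4  $ <A>              v p p $    expand <A> → <S> p <G>
   5  $ <G> p <S>        v p p $    expand <S> → <G> v <A>
   6  $ <G> p <A> v <G>  v p p $    expand <G> → λ
   7  $ <G> p <A> v      v p p $    match v
   8  $ <G> p <A>        p p $      expand <A> → <S> p <G>
   9  $ <G> p <G> p <S>  p p $      expand <S> → λ
  10  $ <G> p <G> p      p p $      match p
  11  $ <G> p <G>        p $        expand <G> → λ
Stack after step 11: $ <G> p (top = p).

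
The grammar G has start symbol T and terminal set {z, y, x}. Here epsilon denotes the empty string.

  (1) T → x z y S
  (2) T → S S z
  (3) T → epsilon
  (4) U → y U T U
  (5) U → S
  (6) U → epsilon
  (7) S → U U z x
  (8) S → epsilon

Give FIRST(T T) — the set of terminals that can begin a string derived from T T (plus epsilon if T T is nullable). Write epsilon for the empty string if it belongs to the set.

FIRST(T): from T→x z y S we get {x}; from T→S S z we get {y, z}; from T→epsilon we get {epsilon}. So FIRST(T) = {epsilon, x, y, z}.
FIRST(U): from U→y U T U we get {y}; from U→S we get {epsilon, y, z}; from U→epsilon we get {epsilon}. So FIRST(U) = {epsilon, y, z}.
FIRST(S): from S→U U z x we get {y, z}; from S→epsilon we get {epsilon}. So FIRST(S) = {epsilon, y, z}.
FIRST(T T): take FIRST of each symbol in turn, carrying on past any symbol whose FIRST contains epsilon; result {epsilon, x, y, z}.

{epsilon, x, y, z}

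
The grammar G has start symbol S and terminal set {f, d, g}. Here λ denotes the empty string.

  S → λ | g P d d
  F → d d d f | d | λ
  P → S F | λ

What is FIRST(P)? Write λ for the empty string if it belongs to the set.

FIRST(S): from S→λ we get {λ}; from S→g P d d we get {g}. So FIRST(S) = {λ, g}.
FIRST(F): from F→d d d f we get {d}; from F→d we get {d}; from F→λ we get {λ}. So FIRST(F) = {λ, d}.
FIRST(P): from P→S F we get {λ, d, g}; from P→λ we get {λ}. So FIRST(P) = {λ, d, g}.

{λ, d, g}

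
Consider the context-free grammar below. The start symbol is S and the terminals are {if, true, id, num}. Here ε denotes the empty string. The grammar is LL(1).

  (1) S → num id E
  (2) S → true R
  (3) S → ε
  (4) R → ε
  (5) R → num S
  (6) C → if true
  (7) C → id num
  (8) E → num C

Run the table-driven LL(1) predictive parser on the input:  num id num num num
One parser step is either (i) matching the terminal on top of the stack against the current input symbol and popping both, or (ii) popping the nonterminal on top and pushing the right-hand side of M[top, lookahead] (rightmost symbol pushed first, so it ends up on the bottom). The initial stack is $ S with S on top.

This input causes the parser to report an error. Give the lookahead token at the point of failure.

num

step 1: stack=$ S  input=num id num num num $  — expand S → num id E
step 2: stack=$ E id num  input=num id num num num $  — match num
step 3: stack=$ E id  input=id num num num $  — match id
step 4: stack=$ E  input=num num num $  — expand E → num C
step 5: stack=$ C num  input=num num num $  — match num
step 6: stack=$ C  input=num num $  — error: M[C, num] is empty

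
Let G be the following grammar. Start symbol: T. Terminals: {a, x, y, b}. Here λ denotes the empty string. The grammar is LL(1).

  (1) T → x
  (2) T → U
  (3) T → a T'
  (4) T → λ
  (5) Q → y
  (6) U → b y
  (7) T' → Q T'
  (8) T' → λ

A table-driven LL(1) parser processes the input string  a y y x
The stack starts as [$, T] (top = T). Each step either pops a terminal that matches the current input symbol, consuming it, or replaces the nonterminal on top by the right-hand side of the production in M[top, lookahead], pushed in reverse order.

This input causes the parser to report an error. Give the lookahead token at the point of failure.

step 1: stack=$ T  input=a y y x $  — expand T → a T'
step 2: stack=$ T' a  input=a y y x $  — match a
step 3: stack=$ T'  input=y y x $  — expand T' → Q T'
step 4: stack=$ T' Q  input=y y x $  — expand Q → y
step 5: stack=$ T' y  input=y y x $  — match y
step 6: stack=$ T'  input=y x $  — expand T' → Q T'
step 7: stack=$ T' Q  input=y x $  — expand Q → y
step 8: stack=$ T' y  input=y x $  — match y
step 9: stack=$ T'  input=x $  — error: M[T', x] is empty

x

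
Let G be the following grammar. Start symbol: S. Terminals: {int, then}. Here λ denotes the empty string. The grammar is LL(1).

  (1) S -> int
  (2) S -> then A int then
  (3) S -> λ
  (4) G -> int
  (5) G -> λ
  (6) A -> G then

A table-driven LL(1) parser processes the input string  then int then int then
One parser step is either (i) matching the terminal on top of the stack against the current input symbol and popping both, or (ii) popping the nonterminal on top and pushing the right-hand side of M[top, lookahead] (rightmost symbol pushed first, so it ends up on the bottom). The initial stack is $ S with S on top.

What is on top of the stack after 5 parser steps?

then

step 1: stack=$ S  input=then int then int then $  — expand S -> then A int then
step 2: stack=$ then int A then  input=then int then int then $  — match then
step 3: stack=$ then int A  input=int then int then $  — expand A -> G then
step 4: stack=$ then int then G  input=int then int then $  — expand G -> int
step 5: stack=$ then int then int  input=int then int then $  — match int
Stack after step 5: $ then int then (top = then).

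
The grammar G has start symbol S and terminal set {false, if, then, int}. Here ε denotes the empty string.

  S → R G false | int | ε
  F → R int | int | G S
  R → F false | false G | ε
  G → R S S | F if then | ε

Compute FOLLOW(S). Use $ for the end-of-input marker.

{$, false, if, int}

FIRST(S): from S→R G false we get {false, if, int}; from S→int we get {int}; from S→ε we get {ε}. So FIRST(S) = {ε, false, if, int}.
FIRST(F): from F→R int we get {false, if, int}; from F→int we get {int}; from F→G S we get {ε, false, if, int}. So FIRST(F) = {ε, false, if, int}.
FIRST(R): from R→F false we get {false, if, int}; from R→false G we get {false}; from R→ε we get {ε}. So FIRST(R) = {ε, false, if, int}.
FIRST(G): from G→R S S we get {ε, false, if, int}; from G→F if then we get {false, if, int}; from G→ε we get {ε}. So FIRST(G) = {ε, false, if, int}.
FOLLOW(S) includes $ since S is the start symbol.
FOLLOW(F): in R→F false, F is followed by false with FIRST {false}; in G→F if then, F is followed by if then with FIRST {if}. Thus FOLLOW(F) = {false, if}.
FOLLOW(S): in F→G S, the suffix after S is empty, so FOLLOW(S) ⊇ FOLLOW(F) = {false, if}; in G→R S S (occurrence 1), S is followed by S with FIRST {ε, false, if, int}; in G→R S S (occurrence 1), the suffix after S is nullable, so FOLLOW(S) ⊇ FOLLOW(G) = {false, if, int}; in G→R S S (occurrence 2), the suffix after S is empty, so FOLLOW(S) ⊇ FOLLOW(G) = {false, if, int}. Thus FOLLOW(S) = {$, false, if, int}.
FOLLOW(R): in S→R G false, R is followed by G false with FIRST {false, if, int}; in F→R int, R is followed by int with FIRST {int}; in G→R S S, R is followed by S S with FIRST {ε, false, if, int}; in G→R S S, the suffix after R is nullable, so FOLLOW(R) ⊇ FOLLOW(G) = {false, if, int}. Thus FOLLOW(R) = {false, if, int}.
FOLLOW(G): in S→R G false, G is followed by false with FIRST {false}; in F→G S, G is followed by S with FIRST {ε, false, if, int}; in F→G S, the suffix after G is nullable, so FOLLOW(G) ⊇ FOLLOW(F) = {false, if}; in R→false G, the suffix after G is empty, so FOLLOW(G) ⊇ FOLLOW(R) = {false, if, int}. Thus FOLLOW(G) = {false, if, int}.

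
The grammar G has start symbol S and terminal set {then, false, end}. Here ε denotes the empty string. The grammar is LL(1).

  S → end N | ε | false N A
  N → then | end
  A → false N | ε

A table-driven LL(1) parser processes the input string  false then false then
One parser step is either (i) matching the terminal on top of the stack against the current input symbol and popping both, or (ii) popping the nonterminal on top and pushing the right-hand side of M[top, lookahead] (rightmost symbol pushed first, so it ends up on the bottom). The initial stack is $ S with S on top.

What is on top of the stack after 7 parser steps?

step 1: stack=$ S  input=false then false then $  — expand S → false N A
step 2: stack=$ A N false  input=false then false then $  — match false
step 3: stack=$ A N  input=then false then $  — expand N → then
step 4: stack=$ A then  input=then false then $  — match then
step 5: stack=$ A  input=false then $  — expand A → false N
step 6: stack=$ N false  input=false then $  — match false
step 7: stack=$ N  input=then $  — expand N → then
Stack after step 7: $ then (top = then).

then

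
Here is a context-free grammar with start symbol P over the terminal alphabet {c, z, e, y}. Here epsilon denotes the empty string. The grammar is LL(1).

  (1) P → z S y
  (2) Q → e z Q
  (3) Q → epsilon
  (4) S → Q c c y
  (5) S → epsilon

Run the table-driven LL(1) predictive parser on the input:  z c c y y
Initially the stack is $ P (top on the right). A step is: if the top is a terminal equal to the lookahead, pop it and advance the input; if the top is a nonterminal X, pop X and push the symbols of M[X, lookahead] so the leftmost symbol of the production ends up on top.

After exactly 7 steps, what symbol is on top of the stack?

     Stack        Input        Action
  1  $ P          z c c y y $  expand P → z S y
  2  $ y S z      z c c y y $  match z
  3  $ y S        c c y y $    expand S → Q c c y
  4  $ y y c c Q  c c y y $    expand Q → epsilon
  5  $ y y c c    c c y y $    match c
  6  $ y y c      c y y $      match c
  7  $ y y        y y $        match y
Stack after step 7: $ y (top = y).

y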